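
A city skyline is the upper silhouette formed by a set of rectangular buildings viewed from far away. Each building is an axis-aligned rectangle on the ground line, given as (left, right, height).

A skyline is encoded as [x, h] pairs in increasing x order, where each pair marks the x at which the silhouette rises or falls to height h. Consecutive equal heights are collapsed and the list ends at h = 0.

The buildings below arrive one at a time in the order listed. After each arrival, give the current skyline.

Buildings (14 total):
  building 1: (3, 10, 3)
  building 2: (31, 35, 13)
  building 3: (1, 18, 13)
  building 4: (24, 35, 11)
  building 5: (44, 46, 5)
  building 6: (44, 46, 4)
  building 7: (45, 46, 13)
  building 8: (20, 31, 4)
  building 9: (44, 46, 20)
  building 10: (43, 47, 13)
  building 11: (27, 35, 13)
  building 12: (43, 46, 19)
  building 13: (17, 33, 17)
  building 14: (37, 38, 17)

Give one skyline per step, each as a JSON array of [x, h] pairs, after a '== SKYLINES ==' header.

== SKYLINES ==
[[3,3],[10,0]]
[[3,3],[10,0],[31,13],[35,0]]
[[1,13],[18,0],[31,13],[35,0]]
[[1,13],[18,0],[24,11],[31,13],[35,0]]
[[1,13],[18,0],[24,11],[31,13],[35,0],[44,5],[46,0]]
[[1,13],[18,0],[24,11],[31,13],[35,0],[44,5],[46,0]]
[[1,13],[18,0],[24,11],[31,13],[35,0],[44,5],[45,13],[46,0]]
[[1,13],[18,0],[20,4],[24,11],[31,13],[35,0],[44,5],[45,13],[46,0]]
[[1,13],[18,0],[20,4],[24,11],[31,13],[35,0],[44,20],[46,0]]
[[1,13],[18,0],[20,4],[24,11],[31,13],[35,0],[43,13],[44,20],[46,13],[47,0]]
[[1,13],[18,0],[20,4],[24,11],[27,13],[35,0],[43,13],[44,20],[46,13],[47,0]]
[[1,13],[18,0],[20,4],[24,11],[27,13],[35,0],[43,19],[44,20],[46,13],[47,0]]
[[1,13],[17,17],[33,13],[35,0],[43,19],[44,20],[46,13],[47,0]]
[[1,13],[17,17],[33,13],[35,0],[37,17],[38,0],[43,19],[44,20],[46,13],[47,0]]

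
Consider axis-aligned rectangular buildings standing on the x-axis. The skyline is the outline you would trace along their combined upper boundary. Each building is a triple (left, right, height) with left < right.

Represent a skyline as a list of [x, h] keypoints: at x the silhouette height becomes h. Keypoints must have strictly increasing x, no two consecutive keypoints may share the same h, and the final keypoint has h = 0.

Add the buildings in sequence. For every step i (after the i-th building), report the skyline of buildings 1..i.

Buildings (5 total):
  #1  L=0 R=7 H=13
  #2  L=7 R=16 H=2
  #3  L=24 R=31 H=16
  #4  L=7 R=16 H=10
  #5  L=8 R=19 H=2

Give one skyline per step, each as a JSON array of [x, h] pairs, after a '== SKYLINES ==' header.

== SKYLINES ==
[[0,13],[7,0]]
[[0,13],[7,2],[16,0]]
[[0,13],[7,2],[16,0],[24,16],[31,0]]
[[0,13],[7,10],[16,0],[24,16],[31,0]]
[[0,13],[7,10],[16,2],[19,0],[24,16],[31,0]]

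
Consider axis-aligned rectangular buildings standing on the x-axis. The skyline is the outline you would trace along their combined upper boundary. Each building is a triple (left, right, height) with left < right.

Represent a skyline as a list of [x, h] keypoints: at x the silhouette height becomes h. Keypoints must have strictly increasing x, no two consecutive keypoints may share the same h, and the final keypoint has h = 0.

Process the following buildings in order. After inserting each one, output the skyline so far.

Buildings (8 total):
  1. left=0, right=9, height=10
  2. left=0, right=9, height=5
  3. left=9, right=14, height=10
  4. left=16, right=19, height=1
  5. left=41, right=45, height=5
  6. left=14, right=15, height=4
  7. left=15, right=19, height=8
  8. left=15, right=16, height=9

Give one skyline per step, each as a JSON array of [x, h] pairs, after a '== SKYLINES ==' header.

== SKYLINES ==
[[0,10],[9,0]]
[[0,10],[9,0]]
[[0,10],[14,0]]
[[0,10],[14,0],[16,1],[19,0]]
[[0,10],[14,0],[16,1],[19,0],[41,5],[45,0]]
[[0,10],[14,4],[15,0],[16,1],[19,0],[41,5],[45,0]]
[[0,10],[14,4],[15,8],[19,0],[41,5],[45,0]]
[[0,10],[14,4],[15,9],[16,8],[19,0],[41,5],[45,0]]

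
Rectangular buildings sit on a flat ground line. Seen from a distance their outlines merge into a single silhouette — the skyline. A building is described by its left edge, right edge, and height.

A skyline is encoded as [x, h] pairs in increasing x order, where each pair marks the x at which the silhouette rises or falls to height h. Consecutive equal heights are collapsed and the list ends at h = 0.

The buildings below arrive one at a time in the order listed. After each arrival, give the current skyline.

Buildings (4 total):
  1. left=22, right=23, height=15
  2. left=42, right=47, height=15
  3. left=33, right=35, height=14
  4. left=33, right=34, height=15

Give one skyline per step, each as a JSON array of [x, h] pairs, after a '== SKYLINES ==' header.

== SKYLINES ==
[[22,15],[23,0]]
[[22,15],[23,0],[42,15],[47,0]]
[[22,15],[23,0],[33,14],[35,0],[42,15],[47,0]]
[[22,15],[23,0],[33,15],[34,14],[35,0],[42,15],[47,0]]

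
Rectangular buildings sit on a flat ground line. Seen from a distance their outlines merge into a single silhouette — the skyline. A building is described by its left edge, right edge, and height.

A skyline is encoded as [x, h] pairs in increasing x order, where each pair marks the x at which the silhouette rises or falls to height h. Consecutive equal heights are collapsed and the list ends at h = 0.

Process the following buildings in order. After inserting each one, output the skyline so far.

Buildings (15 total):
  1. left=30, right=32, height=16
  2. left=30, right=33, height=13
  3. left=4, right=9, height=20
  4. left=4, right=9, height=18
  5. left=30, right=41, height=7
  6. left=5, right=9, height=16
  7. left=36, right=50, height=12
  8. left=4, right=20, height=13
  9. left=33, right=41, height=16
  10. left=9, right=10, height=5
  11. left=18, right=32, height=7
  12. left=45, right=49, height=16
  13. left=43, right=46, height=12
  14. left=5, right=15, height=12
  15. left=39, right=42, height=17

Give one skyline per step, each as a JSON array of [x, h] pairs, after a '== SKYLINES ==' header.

== SKYLINES ==
[[30,16],[32,0]]
[[30,16],[32,13],[33,0]]
[[4,20],[9,0],[30,16],[32,13],[33,0]]
[[4,20],[9,0],[30,16],[32,13],[33,0]]
[[4,20],[9,0],[30,16],[32,13],[33,7],[41,0]]
[[4,20],[9,0],[30,16],[32,13],[33,7],[41,0]]
[[4,20],[9,0],[30,16],[32,13],[33,7],[36,12],[50,0]]
[[4,20],[9,13],[20,0],[30,16],[32,13],[33,7],[36,12],[50,0]]
[[4,20],[9,13],[20,0],[30,16],[32,13],[33,16],[41,12],[50,0]]
[[4,20],[9,13],[20,0],[30,16],[32,13],[33,16],[41,12],[50,0]]
[[4,20],[9,13],[20,7],[30,16],[32,13],[33,16],[41,12],[50,0]]
[[4,20],[9,13],[20,7],[30,16],[32,13],[33,16],[41,12],[45,16],[49,12],[50,0]]
[[4,20],[9,13],[20,7],[30,16],[32,13],[33,16],[41,12],[45,16],[49,12],[50,0]]
[[4,20],[9,13],[20,7],[30,16],[32,13],[33,16],[41,12],[45,16],[49,12],[50,0]]
[[4,20],[9,13],[20,7],[30,16],[32,13],[33,16],[39,17],[42,12],[45,16],[49,12],[50,0]]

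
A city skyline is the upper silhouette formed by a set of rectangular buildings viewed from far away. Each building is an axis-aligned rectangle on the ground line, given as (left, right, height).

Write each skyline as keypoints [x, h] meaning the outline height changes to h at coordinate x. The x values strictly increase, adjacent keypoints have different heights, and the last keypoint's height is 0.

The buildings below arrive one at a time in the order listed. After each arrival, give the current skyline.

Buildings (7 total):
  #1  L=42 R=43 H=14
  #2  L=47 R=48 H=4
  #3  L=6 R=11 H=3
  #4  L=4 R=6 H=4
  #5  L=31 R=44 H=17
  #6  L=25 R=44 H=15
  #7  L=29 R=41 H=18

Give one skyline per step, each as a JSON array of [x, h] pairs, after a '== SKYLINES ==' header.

== SKYLINES ==
[[42,14],[43,0]]
[[42,14],[43,0],[47,4],[48,0]]
[[6,3],[11,0],[42,14],[43,0],[47,4],[48,0]]
[[4,4],[6,3],[11,0],[42,14],[43,0],[47,4],[48,0]]
[[4,4],[6,3],[11,0],[31,17],[44,0],[47,4],[48,0]]
[[4,4],[6,3],[11,0],[25,15],[31,17],[44,0],[47,4],[48,0]]
[[4,4],[6,3],[11,0],[25,15],[29,18],[41,17],[44,0],[47,4],[48,0]]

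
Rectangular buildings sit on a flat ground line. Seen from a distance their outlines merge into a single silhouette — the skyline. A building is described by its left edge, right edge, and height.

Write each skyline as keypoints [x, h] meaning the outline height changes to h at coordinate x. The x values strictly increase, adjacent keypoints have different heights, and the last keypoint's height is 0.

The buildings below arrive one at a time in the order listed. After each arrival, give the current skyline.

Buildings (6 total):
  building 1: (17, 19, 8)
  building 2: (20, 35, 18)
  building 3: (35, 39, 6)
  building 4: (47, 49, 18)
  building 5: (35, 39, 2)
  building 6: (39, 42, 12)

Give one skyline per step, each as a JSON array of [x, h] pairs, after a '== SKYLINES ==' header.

== SKYLINES ==
[[17,8],[19,0]]
[[17,8],[19,0],[20,18],[35,0]]
[[17,8],[19,0],[20,18],[35,6],[39,0]]
[[17,8],[19,0],[20,18],[35,6],[39,0],[47,18],[49,0]]
[[17,8],[19,0],[20,18],[35,6],[39,0],[47,18],[49,0]]
[[17,8],[19,0],[20,18],[35,6],[39,12],[42,0],[47,18],[49,0]]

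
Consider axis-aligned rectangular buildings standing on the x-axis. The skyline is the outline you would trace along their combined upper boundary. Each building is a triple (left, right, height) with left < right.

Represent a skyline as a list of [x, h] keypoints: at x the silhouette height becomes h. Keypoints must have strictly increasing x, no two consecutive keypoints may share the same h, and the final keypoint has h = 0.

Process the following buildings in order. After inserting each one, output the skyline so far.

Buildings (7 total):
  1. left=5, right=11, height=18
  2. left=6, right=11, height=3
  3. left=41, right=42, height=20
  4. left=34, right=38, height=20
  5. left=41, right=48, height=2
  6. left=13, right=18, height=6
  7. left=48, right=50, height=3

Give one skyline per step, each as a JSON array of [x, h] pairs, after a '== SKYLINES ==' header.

== SKYLINES ==
[[5,18],[11,0]]
[[5,18],[11,0]]
[[5,18],[11,0],[41,20],[42,0]]
[[5,18],[11,0],[34,20],[38,0],[41,20],[42,0]]
[[5,18],[11,0],[34,20],[38,0],[41,20],[42,2],[48,0]]
[[5,18],[11,0],[13,6],[18,0],[34,20],[38,0],[41,20],[42,2],[48,0]]
[[5,18],[11,0],[13,6],[18,0],[34,20],[38,0],[41,20],[42,2],[48,3],[50,0]]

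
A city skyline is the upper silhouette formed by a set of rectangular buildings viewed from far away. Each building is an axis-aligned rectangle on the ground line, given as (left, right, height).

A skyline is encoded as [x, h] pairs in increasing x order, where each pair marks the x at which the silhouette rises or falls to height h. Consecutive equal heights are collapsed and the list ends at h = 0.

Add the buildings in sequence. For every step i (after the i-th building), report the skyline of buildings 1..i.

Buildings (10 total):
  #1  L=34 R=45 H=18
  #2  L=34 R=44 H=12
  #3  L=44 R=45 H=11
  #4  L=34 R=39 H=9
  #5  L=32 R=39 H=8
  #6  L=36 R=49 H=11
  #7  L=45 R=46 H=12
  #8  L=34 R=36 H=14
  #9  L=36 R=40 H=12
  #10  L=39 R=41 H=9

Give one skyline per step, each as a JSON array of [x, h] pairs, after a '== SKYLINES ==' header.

== SKYLINES ==
[[34,18],[45,0]]
[[34,18],[45,0]]
[[34,18],[45,0]]
[[34,18],[45,0]]
[[32,8],[34,18],[45,0]]
[[32,8],[34,18],[45,11],[49,0]]
[[32,8],[34,18],[45,12],[46,11],[49,0]]
[[32,8],[34,18],[45,12],[46,11],[49,0]]
[[32,8],[34,18],[45,12],[46,11],[49,0]]
[[32,8],[34,18],[45,12],[46,11],[49,0]]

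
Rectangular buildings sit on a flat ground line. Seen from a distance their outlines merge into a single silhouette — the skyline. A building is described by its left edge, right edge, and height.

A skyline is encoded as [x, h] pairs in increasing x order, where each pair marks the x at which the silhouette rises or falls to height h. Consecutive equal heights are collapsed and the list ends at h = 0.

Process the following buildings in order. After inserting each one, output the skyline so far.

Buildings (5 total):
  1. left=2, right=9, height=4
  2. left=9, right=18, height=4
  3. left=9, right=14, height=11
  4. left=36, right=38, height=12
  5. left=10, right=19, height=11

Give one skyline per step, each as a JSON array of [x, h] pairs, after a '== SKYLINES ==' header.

== SKYLINES ==
[[2,4],[9,0]]
[[2,4],[18,0]]
[[2,4],[9,11],[14,4],[18,0]]
[[2,4],[9,11],[14,4],[18,0],[36,12],[38,0]]
[[2,4],[9,11],[19,0],[36,12],[38,0]]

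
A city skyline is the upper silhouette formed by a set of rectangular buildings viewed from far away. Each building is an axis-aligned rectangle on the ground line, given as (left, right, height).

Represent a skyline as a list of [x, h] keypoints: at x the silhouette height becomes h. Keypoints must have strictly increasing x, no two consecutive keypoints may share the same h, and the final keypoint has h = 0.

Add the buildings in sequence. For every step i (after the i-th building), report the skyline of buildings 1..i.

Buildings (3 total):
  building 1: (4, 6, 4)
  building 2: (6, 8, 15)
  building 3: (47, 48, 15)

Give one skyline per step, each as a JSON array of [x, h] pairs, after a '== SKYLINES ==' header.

== SKYLINES ==
[[4,4],[6,0]]
[[4,4],[6,15],[8,0]]
[[4,4],[6,15],[8,0],[47,15],[48,0]]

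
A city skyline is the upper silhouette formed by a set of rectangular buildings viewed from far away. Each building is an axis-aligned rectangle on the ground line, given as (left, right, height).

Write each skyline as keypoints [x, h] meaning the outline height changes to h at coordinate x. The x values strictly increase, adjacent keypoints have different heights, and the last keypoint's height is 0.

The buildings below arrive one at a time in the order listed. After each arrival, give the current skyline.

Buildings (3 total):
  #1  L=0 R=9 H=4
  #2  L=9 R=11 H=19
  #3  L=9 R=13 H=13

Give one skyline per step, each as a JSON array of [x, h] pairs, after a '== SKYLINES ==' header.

== SKYLINES ==
[[0,4],[9,0]]
[[0,4],[9,19],[11,0]]
[[0,4],[9,19],[11,13],[13,0]]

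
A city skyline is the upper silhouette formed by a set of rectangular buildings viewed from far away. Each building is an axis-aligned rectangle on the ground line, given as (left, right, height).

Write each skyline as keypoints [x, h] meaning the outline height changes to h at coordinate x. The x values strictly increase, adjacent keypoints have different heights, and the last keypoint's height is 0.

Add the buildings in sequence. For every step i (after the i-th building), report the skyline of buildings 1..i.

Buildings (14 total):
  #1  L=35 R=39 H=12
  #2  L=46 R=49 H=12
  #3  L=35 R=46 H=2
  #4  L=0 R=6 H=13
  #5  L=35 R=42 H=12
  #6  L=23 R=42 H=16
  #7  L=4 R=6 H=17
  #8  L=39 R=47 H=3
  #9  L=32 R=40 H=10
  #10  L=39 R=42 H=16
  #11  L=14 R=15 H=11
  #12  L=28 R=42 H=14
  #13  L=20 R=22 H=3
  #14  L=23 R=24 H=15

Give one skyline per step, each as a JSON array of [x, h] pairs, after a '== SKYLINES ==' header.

== SKYLINES ==
[[35,12],[39,0]]
[[35,12],[39,0],[46,12],[49,0]]
[[35,12],[39,2],[46,12],[49,0]]
[[0,13],[6,0],[35,12],[39,2],[46,12],[49,0]]
[[0,13],[6,0],[35,12],[42,2],[46,12],[49,0]]
[[0,13],[6,0],[23,16],[42,2],[46,12],[49,0]]
[[0,13],[4,17],[6,0],[23,16],[42,2],[46,12],[49,0]]
[[0,13],[4,17],[6,0],[23,16],[42,3],[46,12],[49,0]]
[[0,13],[4,17],[6,0],[23,16],[42,3],[46,12],[49,0]]
[[0,13],[4,17],[6,0],[23,16],[42,3],[46,12],[49,0]]
[[0,13],[4,17],[6,0],[14,11],[15,0],[23,16],[42,3],[46,12],[49,0]]
[[0,13],[4,17],[6,0],[14,11],[15,0],[23,16],[42,3],[46,12],[49,0]]
[[0,13],[4,17],[6,0],[14,11],[15,0],[20,3],[22,0],[23,16],[42,3],[46,12],[49,0]]
[[0,13],[4,17],[6,0],[14,11],[15,0],[20,3],[22,0],[23,16],[42,3],[46,12],[49,0]]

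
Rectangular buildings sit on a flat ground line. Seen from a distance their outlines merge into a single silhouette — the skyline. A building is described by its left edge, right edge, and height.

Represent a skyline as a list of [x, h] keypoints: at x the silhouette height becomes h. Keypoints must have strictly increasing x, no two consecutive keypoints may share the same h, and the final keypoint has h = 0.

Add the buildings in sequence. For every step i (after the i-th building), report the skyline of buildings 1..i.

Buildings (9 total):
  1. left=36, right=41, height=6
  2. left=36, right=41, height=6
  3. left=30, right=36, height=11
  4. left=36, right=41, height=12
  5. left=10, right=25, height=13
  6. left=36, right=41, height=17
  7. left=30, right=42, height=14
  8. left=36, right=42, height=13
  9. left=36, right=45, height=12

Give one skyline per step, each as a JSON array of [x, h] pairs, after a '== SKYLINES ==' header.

== SKYLINES ==
[[36,6],[41,0]]
[[36,6],[41,0]]
[[30,11],[36,6],[41,0]]
[[30,11],[36,12],[41,0]]
[[10,13],[25,0],[30,11],[36,12],[41,0]]
[[10,13],[25,0],[30,11],[36,17],[41,0]]
[[10,13],[25,0],[30,14],[36,17],[41,14],[42,0]]
[[10,13],[25,0],[30,14],[36,17],[41,14],[42,0]]
[[10,13],[25,0],[30,14],[36,17],[41,14],[42,12],[45,0]]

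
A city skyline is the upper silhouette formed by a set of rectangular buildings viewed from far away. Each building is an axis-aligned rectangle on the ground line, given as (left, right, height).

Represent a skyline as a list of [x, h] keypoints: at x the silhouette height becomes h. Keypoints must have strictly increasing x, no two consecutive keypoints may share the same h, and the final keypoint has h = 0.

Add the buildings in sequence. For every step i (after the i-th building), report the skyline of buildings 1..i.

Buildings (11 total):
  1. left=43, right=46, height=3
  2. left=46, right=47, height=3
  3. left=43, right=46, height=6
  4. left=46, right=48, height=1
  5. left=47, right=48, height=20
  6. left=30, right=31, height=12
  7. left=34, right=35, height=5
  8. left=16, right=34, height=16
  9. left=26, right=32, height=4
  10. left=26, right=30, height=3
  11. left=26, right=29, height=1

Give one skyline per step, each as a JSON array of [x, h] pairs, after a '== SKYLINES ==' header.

== SKYLINES ==
[[43,3],[46,0]]
[[43,3],[47,0]]
[[43,6],[46,3],[47,0]]
[[43,6],[46,3],[47,1],[48,0]]
[[43,6],[46,3],[47,20],[48,0]]
[[30,12],[31,0],[43,6],[46,3],[47,20],[48,0]]
[[30,12],[31,0],[34,5],[35,0],[43,6],[46,3],[47,20],[48,0]]
[[16,16],[34,5],[35,0],[43,6],[46,3],[47,20],[48,0]]
[[16,16],[34,5],[35,0],[43,6],[46,3],[47,20],[48,0]]
[[16,16],[34,5],[35,0],[43,6],[46,3],[47,20],[48,0]]
[[16,16],[34,5],[35,0],[43,6],[46,3],[47,20],[48,0]]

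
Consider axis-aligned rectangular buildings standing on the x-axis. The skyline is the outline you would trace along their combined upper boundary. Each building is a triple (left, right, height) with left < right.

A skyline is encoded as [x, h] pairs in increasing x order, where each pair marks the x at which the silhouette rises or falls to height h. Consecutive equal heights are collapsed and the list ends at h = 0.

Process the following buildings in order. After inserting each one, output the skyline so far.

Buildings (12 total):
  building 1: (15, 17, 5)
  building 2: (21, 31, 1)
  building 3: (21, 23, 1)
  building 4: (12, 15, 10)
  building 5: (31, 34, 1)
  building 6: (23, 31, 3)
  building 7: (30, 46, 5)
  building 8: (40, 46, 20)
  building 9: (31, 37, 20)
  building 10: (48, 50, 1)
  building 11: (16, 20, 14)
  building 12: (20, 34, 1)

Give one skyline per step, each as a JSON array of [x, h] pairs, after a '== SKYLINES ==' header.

== SKYLINES ==
[[15,5],[17,0]]
[[15,5],[17,0],[21,1],[31,0]]
[[15,5],[17,0],[21,1],[31,0]]
[[12,10],[15,5],[17,0],[21,1],[31,0]]
[[12,10],[15,5],[17,0],[21,1],[34,0]]
[[12,10],[15,5],[17,0],[21,1],[23,3],[31,1],[34,0]]
[[12,10],[15,5],[17,0],[21,1],[23,3],[30,5],[46,0]]
[[12,10],[15,5],[17,0],[21,1],[23,3],[30,5],[40,20],[46,0]]
[[12,10],[15,5],[17,0],[21,1],[23,3],[30,5],[31,20],[37,5],[40,20],[46,0]]
[[12,10],[15,5],[17,0],[21,1],[23,3],[30,5],[31,20],[37,5],[40,20],[46,0],[48,1],[50,0]]
[[12,10],[15,5],[16,14],[20,0],[21,1],[23,3],[30,5],[31,20],[37,5],[40,20],[46,0],[48,1],[50,0]]
[[12,10],[15,5],[16,14],[20,1],[23,3],[30,5],[31,20],[37,5],[40,20],[46,0],[48,1],[50,0]]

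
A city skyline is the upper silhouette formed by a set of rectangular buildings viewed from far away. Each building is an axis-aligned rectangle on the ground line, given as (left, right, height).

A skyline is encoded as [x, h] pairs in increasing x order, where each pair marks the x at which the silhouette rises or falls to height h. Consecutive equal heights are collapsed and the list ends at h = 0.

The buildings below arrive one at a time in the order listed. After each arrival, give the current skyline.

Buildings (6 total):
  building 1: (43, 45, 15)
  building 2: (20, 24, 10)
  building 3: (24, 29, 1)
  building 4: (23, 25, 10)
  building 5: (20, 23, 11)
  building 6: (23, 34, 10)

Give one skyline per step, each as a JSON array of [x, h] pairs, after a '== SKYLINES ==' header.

== SKYLINES ==
[[43,15],[45,0]]
[[20,10],[24,0],[43,15],[45,0]]
[[20,10],[24,1],[29,0],[43,15],[45,0]]
[[20,10],[25,1],[29,0],[43,15],[45,0]]
[[20,11],[23,10],[25,1],[29,0],[43,15],[45,0]]
[[20,11],[23,10],[34,0],[43,15],[45,0]]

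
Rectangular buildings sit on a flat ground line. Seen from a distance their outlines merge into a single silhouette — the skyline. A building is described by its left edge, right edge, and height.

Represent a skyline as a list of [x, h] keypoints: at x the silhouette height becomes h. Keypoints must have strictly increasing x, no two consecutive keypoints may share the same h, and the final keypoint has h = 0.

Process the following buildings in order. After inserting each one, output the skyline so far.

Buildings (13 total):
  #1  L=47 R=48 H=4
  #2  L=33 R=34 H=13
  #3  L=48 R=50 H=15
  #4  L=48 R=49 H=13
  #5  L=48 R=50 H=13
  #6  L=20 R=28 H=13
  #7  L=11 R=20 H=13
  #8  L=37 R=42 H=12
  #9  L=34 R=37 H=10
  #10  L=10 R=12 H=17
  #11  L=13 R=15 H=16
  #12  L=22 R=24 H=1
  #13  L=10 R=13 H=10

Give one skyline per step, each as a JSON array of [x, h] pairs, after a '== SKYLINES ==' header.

== SKYLINES ==
[[47,4],[48,0]]
[[33,13],[34,0],[47,4],[48,0]]
[[33,13],[34,0],[47,4],[48,15],[50,0]]
[[33,13],[34,0],[47,4],[48,15],[50,0]]
[[33,13],[34,0],[47,4],[48,15],[50,0]]
[[20,13],[28,0],[33,13],[34,0],[47,4],[48,15],[50,0]]
[[11,13],[28,0],[33,13],[34,0],[47,4],[48,15],[50,0]]
[[11,13],[28,0],[33,13],[34,0],[37,12],[42,0],[47,4],[48,15],[50,0]]
[[11,13],[28,0],[33,13],[34,10],[37,12],[42,0],[47,4],[48,15],[50,0]]
[[10,17],[12,13],[28,0],[33,13],[34,10],[37,12],[42,0],[47,4],[48,15],[50,0]]
[[10,17],[12,13],[13,16],[15,13],[28,0],[33,13],[34,10],[37,12],[42,0],[47,4],[48,15],[50,0]]
[[10,17],[12,13],[13,16],[15,13],[28,0],[33,13],[34,10],[37,12],[42,0],[47,4],[48,15],[50,0]]
[[10,17],[12,13],[13,16],[15,13],[28,0],[33,13],[34,10],[37,12],[42,0],[47,4],[48,15],[50,0]]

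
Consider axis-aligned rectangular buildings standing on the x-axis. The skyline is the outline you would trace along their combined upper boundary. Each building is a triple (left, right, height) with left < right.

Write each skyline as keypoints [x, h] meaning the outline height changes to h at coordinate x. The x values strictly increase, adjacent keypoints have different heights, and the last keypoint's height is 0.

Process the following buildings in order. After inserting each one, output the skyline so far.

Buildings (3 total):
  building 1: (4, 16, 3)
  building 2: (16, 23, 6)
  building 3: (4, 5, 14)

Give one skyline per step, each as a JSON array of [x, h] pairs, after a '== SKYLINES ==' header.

== SKYLINES ==
[[4,3],[16,0]]
[[4,3],[16,6],[23,0]]
[[4,14],[5,3],[16,6],[23,0]]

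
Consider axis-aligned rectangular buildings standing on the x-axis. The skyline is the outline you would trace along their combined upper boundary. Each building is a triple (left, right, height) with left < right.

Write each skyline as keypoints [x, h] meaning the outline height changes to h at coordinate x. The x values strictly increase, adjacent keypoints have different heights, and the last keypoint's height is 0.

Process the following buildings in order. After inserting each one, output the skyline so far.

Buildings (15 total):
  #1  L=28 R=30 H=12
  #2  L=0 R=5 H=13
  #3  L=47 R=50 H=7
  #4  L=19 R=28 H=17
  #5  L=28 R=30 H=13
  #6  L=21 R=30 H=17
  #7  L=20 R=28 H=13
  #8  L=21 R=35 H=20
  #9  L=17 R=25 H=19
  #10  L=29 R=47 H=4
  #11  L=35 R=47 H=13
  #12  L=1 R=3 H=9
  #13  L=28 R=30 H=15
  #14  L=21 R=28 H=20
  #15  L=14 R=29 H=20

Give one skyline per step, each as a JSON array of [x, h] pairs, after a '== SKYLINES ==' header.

== SKYLINES ==
[[28,12],[30,0]]
[[0,13],[5,0],[28,12],[30,0]]
[[0,13],[5,0],[28,12],[30,0],[47,7],[50,0]]
[[0,13],[5,0],[19,17],[28,12],[30,0],[47,7],[50,0]]
[[0,13],[5,0],[19,17],[28,13],[30,0],[47,7],[50,0]]
[[0,13],[5,0],[19,17],[30,0],[47,7],[50,0]]
[[0,13],[5,0],[19,17],[30,0],[47,7],[50,0]]
[[0,13],[5,0],[19,17],[21,20],[35,0],[47,7],[50,0]]
[[0,13],[5,0],[17,19],[21,20],[35,0],[47,7],[50,0]]
[[0,13],[5,0],[17,19],[21,20],[35,4],[47,7],[50,0]]
[[0,13],[5,0],[17,19],[21,20],[35,13],[47,7],[50,0]]
[[0,13],[5,0],[17,19],[21,20],[35,13],[47,7],[50,0]]
[[0,13],[5,0],[17,19],[21,20],[35,13],[47,7],[50,0]]
[[0,13],[5,0],[17,19],[21,20],[35,13],[47,7],[50,0]]
[[0,13],[5,0],[14,20],[35,13],[47,7],[50,0]]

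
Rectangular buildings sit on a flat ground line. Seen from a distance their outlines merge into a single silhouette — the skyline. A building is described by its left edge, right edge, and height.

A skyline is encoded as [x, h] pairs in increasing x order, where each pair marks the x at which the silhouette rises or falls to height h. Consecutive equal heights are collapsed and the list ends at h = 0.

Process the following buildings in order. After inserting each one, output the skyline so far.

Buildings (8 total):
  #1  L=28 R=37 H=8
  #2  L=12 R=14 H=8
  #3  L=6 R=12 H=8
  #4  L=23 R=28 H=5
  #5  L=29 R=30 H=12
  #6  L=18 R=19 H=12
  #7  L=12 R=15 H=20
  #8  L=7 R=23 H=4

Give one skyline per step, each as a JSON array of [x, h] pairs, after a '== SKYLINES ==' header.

== SKYLINES ==
[[28,8],[37,0]]
[[12,8],[14,0],[28,8],[37,0]]
[[6,8],[14,0],[28,8],[37,0]]
[[6,8],[14,0],[23,5],[28,8],[37,0]]
[[6,8],[14,0],[23,5],[28,8],[29,12],[30,8],[37,0]]
[[6,8],[14,0],[18,12],[19,0],[23,5],[28,8],[29,12],[30,8],[37,0]]
[[6,8],[12,20],[15,0],[18,12],[19,0],[23,5],[28,8],[29,12],[30,8],[37,0]]
[[6,8],[12,20],[15,4],[18,12],[19,4],[23,5],[28,8],[29,12],[30,8],[37,0]]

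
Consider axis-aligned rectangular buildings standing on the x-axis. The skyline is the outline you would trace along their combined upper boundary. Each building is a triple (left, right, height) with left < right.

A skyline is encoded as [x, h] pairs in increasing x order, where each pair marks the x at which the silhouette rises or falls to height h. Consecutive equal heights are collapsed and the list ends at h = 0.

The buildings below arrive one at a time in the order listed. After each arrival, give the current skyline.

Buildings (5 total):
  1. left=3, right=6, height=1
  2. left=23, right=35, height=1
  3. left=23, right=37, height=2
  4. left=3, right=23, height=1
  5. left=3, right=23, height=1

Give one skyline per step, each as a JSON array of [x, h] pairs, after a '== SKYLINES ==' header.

== SKYLINES ==
[[3,1],[6,0]]
[[3,1],[6,0],[23,1],[35,0]]
[[3,1],[6,0],[23,2],[37,0]]
[[3,1],[23,2],[37,0]]
[[3,1],[23,2],[37,0]]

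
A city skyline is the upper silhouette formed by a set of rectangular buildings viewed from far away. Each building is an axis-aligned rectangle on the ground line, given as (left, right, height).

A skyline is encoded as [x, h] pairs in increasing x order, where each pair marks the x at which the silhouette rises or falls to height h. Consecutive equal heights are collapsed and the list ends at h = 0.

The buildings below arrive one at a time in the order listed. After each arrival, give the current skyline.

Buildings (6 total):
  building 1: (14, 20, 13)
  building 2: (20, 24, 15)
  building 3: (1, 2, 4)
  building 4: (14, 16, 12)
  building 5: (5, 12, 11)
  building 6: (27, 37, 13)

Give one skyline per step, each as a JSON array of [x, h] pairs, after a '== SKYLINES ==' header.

== SKYLINES ==
[[14,13],[20,0]]
[[14,13],[20,15],[24,0]]
[[1,4],[2,0],[14,13],[20,15],[24,0]]
[[1,4],[2,0],[14,13],[20,15],[24,0]]
[[1,4],[2,0],[5,11],[12,0],[14,13],[20,15],[24,0]]
[[1,4],[2,0],[5,11],[12,0],[14,13],[20,15],[24,0],[27,13],[37,0]]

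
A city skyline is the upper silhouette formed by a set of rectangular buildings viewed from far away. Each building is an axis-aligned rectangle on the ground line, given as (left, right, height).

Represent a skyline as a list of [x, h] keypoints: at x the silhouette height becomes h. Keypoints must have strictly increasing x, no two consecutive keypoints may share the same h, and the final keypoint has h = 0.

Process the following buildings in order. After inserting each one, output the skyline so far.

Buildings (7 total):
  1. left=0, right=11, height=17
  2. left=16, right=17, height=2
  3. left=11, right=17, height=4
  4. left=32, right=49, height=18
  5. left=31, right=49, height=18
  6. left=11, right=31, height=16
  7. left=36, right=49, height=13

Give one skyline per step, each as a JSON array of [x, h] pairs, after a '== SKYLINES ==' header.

== SKYLINES ==
[[0,17],[11,0]]
[[0,17],[11,0],[16,2],[17,0]]
[[0,17],[11,4],[17,0]]
[[0,17],[11,4],[17,0],[32,18],[49,0]]
[[0,17],[11,4],[17,0],[31,18],[49,0]]
[[0,17],[11,16],[31,18],[49,0]]
[[0,17],[11,16],[31,18],[49,0]]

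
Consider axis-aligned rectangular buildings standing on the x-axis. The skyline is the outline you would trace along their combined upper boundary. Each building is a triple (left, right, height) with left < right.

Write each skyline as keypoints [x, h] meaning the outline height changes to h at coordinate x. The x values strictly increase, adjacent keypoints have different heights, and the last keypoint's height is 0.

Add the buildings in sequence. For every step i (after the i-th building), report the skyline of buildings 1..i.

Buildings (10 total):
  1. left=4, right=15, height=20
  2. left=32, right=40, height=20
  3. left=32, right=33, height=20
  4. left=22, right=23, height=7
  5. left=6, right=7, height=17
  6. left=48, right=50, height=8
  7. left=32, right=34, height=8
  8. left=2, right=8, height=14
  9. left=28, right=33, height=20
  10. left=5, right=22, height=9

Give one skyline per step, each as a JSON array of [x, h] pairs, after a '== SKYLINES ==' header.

== SKYLINES ==
[[4,20],[15,0]]
[[4,20],[15,0],[32,20],[40,0]]
[[4,20],[15,0],[32,20],[40,0]]
[[4,20],[15,0],[22,7],[23,0],[32,20],[40,0]]
[[4,20],[15,0],[22,7],[23,0],[32,20],[40,0]]
[[4,20],[15,0],[22,7],[23,0],[32,20],[40,0],[48,8],[50,0]]
[[4,20],[15,0],[22,7],[23,0],[32,20],[40,0],[48,8],[50,0]]
[[2,14],[4,20],[15,0],[22,7],[23,0],[32,20],[40,0],[48,8],[50,0]]
[[2,14],[4,20],[15,0],[22,7],[23,0],[28,20],[40,0],[48,8],[50,0]]
[[2,14],[4,20],[15,9],[22,7],[23,0],[28,20],[40,0],[48,8],[50,0]]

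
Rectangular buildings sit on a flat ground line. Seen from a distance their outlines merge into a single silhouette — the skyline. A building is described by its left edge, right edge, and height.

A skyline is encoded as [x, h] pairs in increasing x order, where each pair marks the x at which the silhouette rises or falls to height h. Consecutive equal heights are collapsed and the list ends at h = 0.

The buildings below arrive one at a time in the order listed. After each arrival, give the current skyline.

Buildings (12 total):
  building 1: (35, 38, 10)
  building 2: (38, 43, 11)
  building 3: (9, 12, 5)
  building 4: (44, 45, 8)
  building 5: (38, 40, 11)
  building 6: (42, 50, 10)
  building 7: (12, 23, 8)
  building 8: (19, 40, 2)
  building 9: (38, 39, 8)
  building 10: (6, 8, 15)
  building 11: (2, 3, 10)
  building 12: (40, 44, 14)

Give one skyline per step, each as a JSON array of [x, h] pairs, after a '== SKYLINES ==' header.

== SKYLINES ==
[[35,10],[38,0]]
[[35,10],[38,11],[43,0]]
[[9,5],[12,0],[35,10],[38,11],[43,0]]
[[9,5],[12,0],[35,10],[38,11],[43,0],[44,8],[45,0]]
[[9,5],[12,0],[35,10],[38,11],[43,0],[44,8],[45,0]]
[[9,5],[12,0],[35,10],[38,11],[43,10],[50,0]]
[[9,5],[12,8],[23,0],[35,10],[38,11],[43,10],[50,0]]
[[9,5],[12,8],[23,2],[35,10],[38,11],[43,10],[50,0]]
[[9,5],[12,8],[23,2],[35,10],[38,11],[43,10],[50,0]]
[[6,15],[8,0],[9,5],[12,8],[23,2],[35,10],[38,11],[43,10],[50,0]]
[[2,10],[3,0],[6,15],[8,0],[9,5],[12,8],[23,2],[35,10],[38,11],[43,10],[50,0]]
[[2,10],[3,0],[6,15],[8,0],[9,5],[12,8],[23,2],[35,10],[38,11],[40,14],[44,10],[50,0]]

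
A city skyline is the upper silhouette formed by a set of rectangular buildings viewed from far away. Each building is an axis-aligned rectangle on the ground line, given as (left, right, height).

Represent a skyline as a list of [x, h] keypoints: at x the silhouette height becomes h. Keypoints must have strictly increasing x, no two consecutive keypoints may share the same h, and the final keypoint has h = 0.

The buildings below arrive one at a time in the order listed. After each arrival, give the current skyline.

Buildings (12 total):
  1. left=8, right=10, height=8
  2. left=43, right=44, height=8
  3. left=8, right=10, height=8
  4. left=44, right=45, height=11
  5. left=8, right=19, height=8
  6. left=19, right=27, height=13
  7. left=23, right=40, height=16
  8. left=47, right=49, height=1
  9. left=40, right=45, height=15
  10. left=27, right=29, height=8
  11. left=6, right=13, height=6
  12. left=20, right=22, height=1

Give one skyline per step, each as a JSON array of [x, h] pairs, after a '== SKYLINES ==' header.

== SKYLINES ==
[[8,8],[10,0]]
[[8,8],[10,0],[43,8],[44,0]]
[[8,8],[10,0],[43,8],[44,0]]
[[8,8],[10,0],[43,8],[44,11],[45,0]]
[[8,8],[19,0],[43,8],[44,11],[45,0]]
[[8,8],[19,13],[27,0],[43,8],[44,11],[45,0]]
[[8,8],[19,13],[23,16],[40,0],[43,8],[44,11],[45,0]]
[[8,8],[19,13],[23,16],[40,0],[43,8],[44,11],[45,0],[47,1],[49,0]]
[[8,8],[19,13],[23,16],[40,15],[45,0],[47,1],[49,0]]
[[8,8],[19,13],[23,16],[40,15],[45,0],[47,1],[49,0]]
[[6,6],[8,8],[19,13],[23,16],[40,15],[45,0],[47,1],[49,0]]
[[6,6],[8,8],[19,13],[23,16],[40,15],[45,0],[47,1],[49,0]]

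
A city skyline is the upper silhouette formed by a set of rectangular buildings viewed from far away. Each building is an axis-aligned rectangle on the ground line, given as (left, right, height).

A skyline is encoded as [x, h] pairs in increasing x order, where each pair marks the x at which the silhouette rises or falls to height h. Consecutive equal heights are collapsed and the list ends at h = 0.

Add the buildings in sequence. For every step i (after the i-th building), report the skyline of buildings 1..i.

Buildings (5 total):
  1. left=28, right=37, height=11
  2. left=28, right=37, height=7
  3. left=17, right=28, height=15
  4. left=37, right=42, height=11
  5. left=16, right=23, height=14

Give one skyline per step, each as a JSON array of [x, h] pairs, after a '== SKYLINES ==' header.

== SKYLINES ==
[[28,11],[37,0]]
[[28,11],[37,0]]
[[17,15],[28,11],[37,0]]
[[17,15],[28,11],[42,0]]
[[16,14],[17,15],[28,11],[42,0]]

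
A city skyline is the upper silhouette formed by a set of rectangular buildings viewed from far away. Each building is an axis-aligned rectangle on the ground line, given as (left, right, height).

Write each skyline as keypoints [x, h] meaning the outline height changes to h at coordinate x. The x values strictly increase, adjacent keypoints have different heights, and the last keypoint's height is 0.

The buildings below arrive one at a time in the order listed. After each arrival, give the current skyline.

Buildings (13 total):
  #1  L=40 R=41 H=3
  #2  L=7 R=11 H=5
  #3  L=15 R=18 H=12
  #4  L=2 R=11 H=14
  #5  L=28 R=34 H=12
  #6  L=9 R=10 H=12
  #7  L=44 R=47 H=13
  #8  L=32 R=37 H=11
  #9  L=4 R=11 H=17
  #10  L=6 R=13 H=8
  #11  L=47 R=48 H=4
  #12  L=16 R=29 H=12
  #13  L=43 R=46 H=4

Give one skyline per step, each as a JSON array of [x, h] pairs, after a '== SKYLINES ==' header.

== SKYLINES ==
[[40,3],[41,0]]
[[7,5],[11,0],[40,3],[41,0]]
[[7,5],[11,0],[15,12],[18,0],[40,3],[41,0]]
[[2,14],[11,0],[15,12],[18,0],[40,3],[41,0]]
[[2,14],[11,0],[15,12],[18,0],[28,12],[34,0],[40,3],[41,0]]
[[2,14],[11,0],[15,12],[18,0],[28,12],[34,0],[40,3],[41,0]]
[[2,14],[11,0],[15,12],[18,0],[28,12],[34,0],[40,3],[41,0],[44,13],[47,0]]
[[2,14],[11,0],[15,12],[18,0],[28,12],[34,11],[37,0],[40,3],[41,0],[44,13],[47,0]]
[[2,14],[4,17],[11,0],[15,12],[18,0],[28,12],[34,11],[37,0],[40,3],[41,0],[44,13],[47,0]]
[[2,14],[4,17],[11,8],[13,0],[15,12],[18,0],[28,12],[34,11],[37,0],[40,3],[41,0],[44,13],[47,0]]
[[2,14],[4,17],[11,8],[13,0],[15,12],[18,0],[28,12],[34,11],[37,0],[40,3],[41,0],[44,13],[47,4],[48,0]]
[[2,14],[4,17],[11,8],[13,0],[15,12],[34,11],[37,0],[40,3],[41,0],[44,13],[47,4],[48,0]]
[[2,14],[4,17],[11,8],[13,0],[15,12],[34,11],[37,0],[40,3],[41,0],[43,4],[44,13],[47,4],[48,0]]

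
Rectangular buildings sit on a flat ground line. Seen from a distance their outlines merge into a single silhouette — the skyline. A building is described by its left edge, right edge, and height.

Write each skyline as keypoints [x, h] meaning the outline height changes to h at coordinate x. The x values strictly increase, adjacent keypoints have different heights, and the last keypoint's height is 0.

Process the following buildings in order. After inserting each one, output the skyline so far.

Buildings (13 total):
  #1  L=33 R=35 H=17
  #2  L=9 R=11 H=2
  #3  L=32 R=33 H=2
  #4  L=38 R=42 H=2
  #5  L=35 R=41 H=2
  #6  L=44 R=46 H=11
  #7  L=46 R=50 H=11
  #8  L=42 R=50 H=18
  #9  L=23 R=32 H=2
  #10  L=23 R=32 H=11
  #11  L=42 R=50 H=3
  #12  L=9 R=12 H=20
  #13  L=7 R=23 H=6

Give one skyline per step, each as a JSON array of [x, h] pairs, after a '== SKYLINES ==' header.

== SKYLINES ==
[[33,17],[35,0]]
[[9,2],[11,0],[33,17],[35,0]]
[[9,2],[11,0],[32,2],[33,17],[35,0]]
[[9,2],[11,0],[32,2],[33,17],[35,0],[38,2],[42,0]]
[[9,2],[11,0],[32,2],[33,17],[35,2],[42,0]]
[[9,2],[11,0],[32,2],[33,17],[35,2],[42,0],[44,11],[46,0]]
[[9,2],[11,0],[32,2],[33,17],[35,2],[42,0],[44,11],[50,0]]
[[9,2],[11,0],[32,2],[33,17],[35,2],[42,18],[50,0]]
[[9,2],[11,0],[23,2],[33,17],[35,2],[42,18],[50,0]]
[[9,2],[11,0],[23,11],[32,2],[33,17],[35,2],[42,18],[50,0]]
[[9,2],[11,0],[23,11],[32,2],[33,17],[35,2],[42,18],[50,0]]
[[9,20],[12,0],[23,11],[32,2],[33,17],[35,2],[42,18],[50,0]]
[[7,6],[9,20],[12,6],[23,11],[32,2],[33,17],[35,2],[42,18],[50,0]]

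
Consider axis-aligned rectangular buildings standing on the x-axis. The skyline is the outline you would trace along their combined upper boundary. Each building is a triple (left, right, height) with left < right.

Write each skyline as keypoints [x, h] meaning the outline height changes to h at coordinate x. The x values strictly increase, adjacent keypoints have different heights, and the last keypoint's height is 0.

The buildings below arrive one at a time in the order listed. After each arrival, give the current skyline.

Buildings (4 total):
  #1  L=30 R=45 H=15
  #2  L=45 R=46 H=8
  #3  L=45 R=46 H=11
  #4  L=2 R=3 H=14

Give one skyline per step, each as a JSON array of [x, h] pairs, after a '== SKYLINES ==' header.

== SKYLINES ==
[[30,15],[45,0]]
[[30,15],[45,8],[46,0]]
[[30,15],[45,11],[46,0]]
[[2,14],[3,0],[30,15],[45,11],[46,0]]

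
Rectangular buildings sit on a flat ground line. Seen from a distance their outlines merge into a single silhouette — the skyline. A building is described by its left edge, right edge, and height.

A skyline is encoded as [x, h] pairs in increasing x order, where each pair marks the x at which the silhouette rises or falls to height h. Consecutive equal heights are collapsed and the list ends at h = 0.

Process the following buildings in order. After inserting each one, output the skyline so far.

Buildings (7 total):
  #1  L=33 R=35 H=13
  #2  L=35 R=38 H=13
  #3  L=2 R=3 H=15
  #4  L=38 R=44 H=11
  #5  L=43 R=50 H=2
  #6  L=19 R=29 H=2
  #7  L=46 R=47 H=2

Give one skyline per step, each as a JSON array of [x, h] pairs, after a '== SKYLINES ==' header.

== SKYLINES ==
[[33,13],[35,0]]
[[33,13],[38,0]]
[[2,15],[3,0],[33,13],[38,0]]
[[2,15],[3,0],[33,13],[38,11],[44,0]]
[[2,15],[3,0],[33,13],[38,11],[44,2],[50,0]]
[[2,15],[3,0],[19,2],[29,0],[33,13],[38,11],[44,2],[50,0]]
[[2,15],[3,0],[19,2],[29,0],[33,13],[38,11],[44,2],[50,0]]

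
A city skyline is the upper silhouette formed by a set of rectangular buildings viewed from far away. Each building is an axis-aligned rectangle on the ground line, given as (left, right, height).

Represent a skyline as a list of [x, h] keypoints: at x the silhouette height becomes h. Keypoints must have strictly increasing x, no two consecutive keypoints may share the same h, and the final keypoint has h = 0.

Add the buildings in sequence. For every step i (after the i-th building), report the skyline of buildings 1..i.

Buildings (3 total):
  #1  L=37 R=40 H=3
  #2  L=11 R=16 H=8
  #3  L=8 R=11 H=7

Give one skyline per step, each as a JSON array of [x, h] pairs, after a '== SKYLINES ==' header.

== SKYLINES ==
[[37,3],[40,0]]
[[11,8],[16,0],[37,3],[40,0]]
[[8,7],[11,8],[16,0],[37,3],[40,0]]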